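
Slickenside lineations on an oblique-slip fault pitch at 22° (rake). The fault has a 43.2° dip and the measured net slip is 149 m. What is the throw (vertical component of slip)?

38.2 m

dip-slip = net slip × sin(rake) = 149 m × sin(22°) = 55.82 m
throw = dip-slip × sin(dip) = 55.82 × sin(43.2°) = 38.2 m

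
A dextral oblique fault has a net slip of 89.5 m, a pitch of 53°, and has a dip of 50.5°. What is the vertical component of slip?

dip-slip = net slip × sin(rake) = 89.5 m × sin(53°) = 71.48 m
throw = dip-slip × sin(dip) = 71.48 × sin(50.5°) = 55.2 m

55.2 m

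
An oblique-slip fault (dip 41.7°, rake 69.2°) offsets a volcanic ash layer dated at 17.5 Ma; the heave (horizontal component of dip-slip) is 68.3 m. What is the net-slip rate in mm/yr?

0.00559 mm/yr

dip-slip = heave / cos(dip) = 68.3 / cos(41.7°) = 91.48 m
net slip = dip-slip / sin(rake) = 91.48 / sin(69.2°) = 97.85 m
rate = 97.85 m / 17.5 Ma = 0.00000559 m/yr = 0.00559 mm/yr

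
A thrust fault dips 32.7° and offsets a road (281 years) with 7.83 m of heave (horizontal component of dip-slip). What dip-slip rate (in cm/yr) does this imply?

3.31 cm/yr

dip-slip = heave / cos(dip) = 7.83 m / cos(32.7°) = 9.305 m
rate = 9.305 m / 281 years = 0.0331 m/yr = 3.31 cm/yr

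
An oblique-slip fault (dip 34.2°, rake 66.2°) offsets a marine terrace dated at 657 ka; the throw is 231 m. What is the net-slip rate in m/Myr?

dip-slip = throw / sin(dip) = 231 / sin(34.2°) = 411 m
net slip = dip-slip / sin(rake) = 411 / sin(66.2°) = 449.2 m
rate = 449.2 m / 657 ka = 0.000684 m/yr = 684 m/Myr

684 m/Myr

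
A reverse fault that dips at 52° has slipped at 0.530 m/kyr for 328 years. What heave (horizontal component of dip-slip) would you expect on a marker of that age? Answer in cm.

10.7 cm

dip-slip = rate × time = 0.530 m/kyr × 328 years = 0.1738 m
heave = dip-slip × cos(dip) = 0.1738 × cos(52°) = 0.107 m = 10.7 cm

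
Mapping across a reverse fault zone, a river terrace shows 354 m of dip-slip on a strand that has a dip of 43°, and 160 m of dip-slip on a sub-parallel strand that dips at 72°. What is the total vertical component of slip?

394 m

throw_A = 354 × sin(43°) = 241.4 m
throw_B = 160 × sin(72°) = 152.2 m
total = 241.4 + 152.2 = 394 m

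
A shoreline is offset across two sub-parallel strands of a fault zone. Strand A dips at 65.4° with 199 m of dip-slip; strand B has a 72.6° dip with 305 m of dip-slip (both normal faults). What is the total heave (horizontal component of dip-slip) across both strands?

174 m

heave_A = 199 × cos(65.4°) = 82.84 m
heave_B = 305 × cos(72.6°) = 91.21 m
total = 82.84 + 91.21 = 174 m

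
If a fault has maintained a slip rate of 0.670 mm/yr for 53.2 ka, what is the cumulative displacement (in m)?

slip = rate × time = 0.670 mm/yr × 53.2 ka = 35.6 m

35.6 m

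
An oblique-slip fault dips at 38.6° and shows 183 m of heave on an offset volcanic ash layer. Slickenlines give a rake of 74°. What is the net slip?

244 m

dip-slip = heave / cos(dip) = 183 / cos(38.6°) = 234.2 m
net slip = dip-slip / sin(rake) = 234.2 / sin(74°) = 244 m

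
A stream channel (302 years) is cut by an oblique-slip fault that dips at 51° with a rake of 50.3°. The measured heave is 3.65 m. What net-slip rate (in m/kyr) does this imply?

dip-slip = heave / cos(dip) = 3.65 / cos(51°) = 5.800 m
net slip = dip-slip / sin(rake) = 5.800 / sin(50.3°) = 7.538 m
rate = 7.538 m / 302 years = 0.0250 m/yr = 25 m/kyr

25 m/kyr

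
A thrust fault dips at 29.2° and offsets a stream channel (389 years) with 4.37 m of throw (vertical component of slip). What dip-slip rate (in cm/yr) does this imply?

dip-slip = throw / sin(dip) = 4.37 m / sin(29.2°) = 8.957 m
rate = 8.957 m / 389 years = 0.0230 m/yr = 2.30 cm/yr

2.30 cm/yr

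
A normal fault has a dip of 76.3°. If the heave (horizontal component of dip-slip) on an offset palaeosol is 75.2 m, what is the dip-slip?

318 m

dip-slip = heave / cos(dip) = 75.2 / cos(76.3°) = 318 m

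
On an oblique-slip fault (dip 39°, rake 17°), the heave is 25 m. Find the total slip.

110 m

dip-slip = heave / cos(dip) = 25 / cos(39°) = 32.17 m
net slip = dip-slip / sin(rake) = 32.17 / sin(17°) = 110 m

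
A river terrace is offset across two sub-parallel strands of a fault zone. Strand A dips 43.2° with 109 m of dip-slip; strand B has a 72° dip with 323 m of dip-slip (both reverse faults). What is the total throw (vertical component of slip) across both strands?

throw_A = 109 × sin(43.2°) = 74.62 m
throw_B = 323 × sin(72°) = 307.2 m
total = 74.62 + 307.2 = 382 m

382 m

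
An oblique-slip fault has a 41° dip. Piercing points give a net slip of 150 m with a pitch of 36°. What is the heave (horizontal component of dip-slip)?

66.5 m

dip-slip = net slip × sin(rake) = 150 m × sin(36°) = 88.17 m
heave = dip-slip × cos(dip) = 88.17 × cos(41°) = 66.5 m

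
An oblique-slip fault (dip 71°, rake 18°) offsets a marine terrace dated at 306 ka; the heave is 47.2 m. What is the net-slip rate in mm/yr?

1.53 mm/yr

dip-slip = heave / cos(dip) = 47.2 / cos(71°) = 145 m
net slip = dip-slip / sin(rake) = 145 / sin(18°) = 469.2 m
rate = 469.2 m / 306 ka = 0.00153 m/yr = 1.53 mm/yr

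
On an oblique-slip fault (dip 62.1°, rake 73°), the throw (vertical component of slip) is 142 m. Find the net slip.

dip-slip = throw / sin(dip) = 142 / sin(62.1°) = 160.7 m
net slip = dip-slip / sin(rake) = 160.7 / sin(73°) = 168 m

168 m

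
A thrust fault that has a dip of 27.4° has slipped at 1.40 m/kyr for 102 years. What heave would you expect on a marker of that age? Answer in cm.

dip-slip = rate × time = 1.40 m/kyr × 102 years = 0.1428 m
heave = dip-slip × cos(dip) = 0.1428 × cos(27.4°) = 0.127 m = 12.7 cm

12.7 cm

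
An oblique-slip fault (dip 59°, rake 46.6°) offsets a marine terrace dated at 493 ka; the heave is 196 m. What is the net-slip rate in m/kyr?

dip-slip = heave / cos(dip) = 196 / cos(59°) = 380.6 m
net slip = dip-slip / sin(rake) = 380.6 / sin(46.6°) = 523.8 m
rate = 523.8 m / 493 ka = 0.00106 m/yr = 1.06 m/kyr

1.06 m/kyr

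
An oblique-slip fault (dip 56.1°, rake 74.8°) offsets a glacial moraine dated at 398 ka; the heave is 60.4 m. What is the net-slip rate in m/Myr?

282 m/Myr

dip-slip = heave / cos(dip) = 60.4 / cos(56.1°) = 108.3 m
net slip = dip-slip / sin(rake) = 108.3 / sin(74.8°) = 112.2 m
rate = 112.2 m / 398 ka = 0.000282 m/yr = 282 m/Myr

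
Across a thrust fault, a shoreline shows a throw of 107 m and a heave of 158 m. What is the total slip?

net slip = √(throw² + heave²) = √(107² + 158²) = 191 m

191 m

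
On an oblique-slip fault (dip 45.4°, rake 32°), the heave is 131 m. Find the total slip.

352 m

dip-slip = heave / cos(dip) = 131 / cos(45.4°) = 186.6 m
net slip = dip-slip / sin(rake) = 186.6 / sin(32°) = 352 m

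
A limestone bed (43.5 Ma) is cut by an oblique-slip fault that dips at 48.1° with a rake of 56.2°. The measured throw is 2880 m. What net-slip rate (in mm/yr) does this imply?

0.107 mm/yr

dip-slip = throw / sin(dip) = 2880 / sin(48.1°) = 3869 m
net slip = dip-slip / sin(rake) = 3869 / sin(56.2°) = 4656 m
rate = 4656 m / 43.5 Ma = 0.000107 m/yr = 0.107 mm/yr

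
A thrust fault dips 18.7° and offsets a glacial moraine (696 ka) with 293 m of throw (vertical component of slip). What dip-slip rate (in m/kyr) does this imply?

1.31 m/kyr

dip-slip = throw / sin(dip) = 293 m / sin(18.7°) = 913.9 m
rate = 913.9 m / 696 ka = 0.00131 m/yr = 1.31 m/kyr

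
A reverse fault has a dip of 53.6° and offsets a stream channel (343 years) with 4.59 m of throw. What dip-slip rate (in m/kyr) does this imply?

dip-slip = throw / sin(dip) = 4.59 m / sin(53.6°) = 5.703 m
rate = 5.703 m / 343 years = 0.0166 m/yr = 16.6 m/kyr

16.6 m/kyr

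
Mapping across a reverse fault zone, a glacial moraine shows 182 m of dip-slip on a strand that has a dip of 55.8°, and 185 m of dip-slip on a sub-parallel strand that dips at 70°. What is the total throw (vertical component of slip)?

throw_A = 182 × sin(55.8°) = 150.5 m
throw_B = 185 × sin(70°) = 173.8 m
total = 150.5 + 173.8 = 324 m

324 m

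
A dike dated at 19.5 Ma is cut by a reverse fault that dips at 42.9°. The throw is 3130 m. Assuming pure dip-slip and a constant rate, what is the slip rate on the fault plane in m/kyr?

dip-slip = throw / sin(dip) = 3130 m / sin(42.9°) = 4598 m
rate = 4598 m / 19.5 Ma = 0.000236 m/yr = 0.236 m/kyr

0.236 m/kyr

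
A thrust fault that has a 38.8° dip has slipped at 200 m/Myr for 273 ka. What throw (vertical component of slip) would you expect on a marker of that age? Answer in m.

dip-slip = rate × time = 200 m/Myr × 273 ka = 54.60 m
throw = dip-slip × sin(dip) = 54.60 × sin(38.8°) = 34.2 m

34.2 m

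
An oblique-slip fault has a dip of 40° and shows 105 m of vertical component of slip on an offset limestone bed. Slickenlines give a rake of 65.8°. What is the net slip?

dip-slip = throw / sin(dip) = 105 / sin(40°) = 163.4 m
net slip = dip-slip / sin(rake) = 163.4 / sin(65.8°) = 179 m

179 m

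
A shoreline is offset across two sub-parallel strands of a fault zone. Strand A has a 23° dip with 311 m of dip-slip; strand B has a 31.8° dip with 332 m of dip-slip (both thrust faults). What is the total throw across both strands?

throw_A = 311 × sin(23°) = 121.5 m
throw_B = 332 × sin(31.8°) = 174.9 m
total = 121.5 + 174.9 = 296 m

296 m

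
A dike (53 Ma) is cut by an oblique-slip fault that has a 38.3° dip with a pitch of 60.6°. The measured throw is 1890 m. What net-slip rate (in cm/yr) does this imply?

0.00660 cm/yr

dip-slip = throw / sin(dip) = 1890 / sin(38.3°) = 3049 m
net slip = dip-slip / sin(rake) = 3049 / sin(60.6°) = 3500 m
rate = 3500 m / 53 Ma = 0.0000660 m/yr = 0.00660 cm/yr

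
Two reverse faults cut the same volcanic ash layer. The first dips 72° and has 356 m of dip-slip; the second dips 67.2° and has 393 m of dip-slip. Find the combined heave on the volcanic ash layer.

heave_A = 356 × cos(72°) = 110 m
heave_B = 393 × cos(67.2°) = 152.3 m
total = 110 + 152.3 = 262 m

262 m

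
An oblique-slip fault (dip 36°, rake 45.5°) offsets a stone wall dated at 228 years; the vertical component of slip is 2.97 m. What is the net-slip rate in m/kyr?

dip-slip = throw / sin(dip) = 2.97 / sin(36°) = 5.053 m
net slip = dip-slip / sin(rake) = 5.053 / sin(45.5°) = 7.084 m
rate = 7.084 m / 228 years = 0.0311 m/yr = 31.1 m/kyr

31.1 m/kyr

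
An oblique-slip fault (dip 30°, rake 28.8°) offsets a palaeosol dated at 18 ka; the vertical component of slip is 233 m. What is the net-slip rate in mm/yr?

dip-slip = throw / sin(dip) = 233 / sin(30°) = 466 m
net slip = dip-slip / sin(rake) = 466 / sin(28.8°) = 967.3 m
rate = 967.3 m / 18 ka = 0.0537 m/yr = 53.7 mm/yr

53.7 mm/yr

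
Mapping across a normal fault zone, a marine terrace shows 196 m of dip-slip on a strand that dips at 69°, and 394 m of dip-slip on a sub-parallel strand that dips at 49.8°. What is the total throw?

484 m

throw_A = 196 × sin(69°) = 183 m
throw_B = 394 × sin(49.8°) = 300.9 m
total = 183 + 300.9 = 484 m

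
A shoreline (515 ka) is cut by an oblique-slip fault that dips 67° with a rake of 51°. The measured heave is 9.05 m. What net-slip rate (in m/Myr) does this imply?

dip-slip = heave / cos(dip) = 9.05 / cos(67°) = 23.16 m
net slip = dip-slip / sin(rake) = 23.16 / sin(51°) = 29.80 m
rate = 29.80 m / 515 ka = 0.0000579 m/yr = 57.9 m/Myr

57.9 m/Myr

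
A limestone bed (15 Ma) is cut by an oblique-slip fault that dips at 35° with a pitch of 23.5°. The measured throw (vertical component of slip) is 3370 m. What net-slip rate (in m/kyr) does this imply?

dip-slip = throw / sin(dip) = 3370 / sin(35°) = 5875 m
net slip = dip-slip / sin(rake) = 5875 / sin(23.5°) = 14730 m
rate = 14730 m / 15 Ma = 0.000982 m/yr = 0.982 m/kyr

0.982 m/kyr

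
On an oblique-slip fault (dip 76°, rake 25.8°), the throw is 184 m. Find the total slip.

dip-slip = throw / sin(dip) = 184 / sin(76°) = 189.6 m
net slip = dip-slip / sin(rake) = 189.6 / sin(25.8°) = 436 m

436 m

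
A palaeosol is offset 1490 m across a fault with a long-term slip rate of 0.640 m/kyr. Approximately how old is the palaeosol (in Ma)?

2.33 Ma

age = offset / rate = 1490 m / (0.640 m/kyr) = 2.33e+06 yr = 2.33 Ma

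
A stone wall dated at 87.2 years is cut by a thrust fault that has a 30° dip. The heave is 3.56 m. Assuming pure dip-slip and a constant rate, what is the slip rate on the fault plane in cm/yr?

dip-slip = heave / cos(dip) = 3.56 m / cos(30°) = 4.111 m
rate = 4.111 m / 87.2 years = 0.0471 m/yr = 4.71 cm/yr

4.71 cm/yr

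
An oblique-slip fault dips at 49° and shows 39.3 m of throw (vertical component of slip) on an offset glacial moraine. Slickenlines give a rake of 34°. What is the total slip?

dip-slip = throw / sin(dip) = 39.3 / sin(49°) = 52.07 m
net slip = dip-slip / sin(rake) = 52.07 / sin(34°) = 93.1 m

93.1 m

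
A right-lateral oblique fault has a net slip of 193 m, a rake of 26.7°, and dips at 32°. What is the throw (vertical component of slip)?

46 m

dip-slip = net slip × sin(rake) = 193 m × sin(26.7°) = 86.72 m
throw = dip-slip × sin(dip) = 86.72 × sin(32°) = 46 m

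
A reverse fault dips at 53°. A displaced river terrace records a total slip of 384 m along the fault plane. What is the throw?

throw = dip-slip × sin(dip) = 384 m × sin(53°) = 307 m

307 m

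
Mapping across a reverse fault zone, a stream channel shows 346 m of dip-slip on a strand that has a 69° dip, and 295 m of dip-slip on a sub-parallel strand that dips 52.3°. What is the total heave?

304 m

heave_A = 346 × cos(69°) = 124 m
heave_B = 295 × cos(52.3°) = 180.4 m
total = 124 + 180.4 = 304 m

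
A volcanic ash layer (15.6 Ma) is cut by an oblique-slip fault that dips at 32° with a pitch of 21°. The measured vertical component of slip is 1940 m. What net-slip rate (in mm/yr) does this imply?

0.655 mm/yr

dip-slip = throw / sin(dip) = 1940 / sin(32°) = 3661 m
net slip = dip-slip / sin(rake) = 3661 / sin(21°) = 10220 m
rate = 10220 m / 15.6 Ma = 0.000655 m/yr = 0.655 mm/yr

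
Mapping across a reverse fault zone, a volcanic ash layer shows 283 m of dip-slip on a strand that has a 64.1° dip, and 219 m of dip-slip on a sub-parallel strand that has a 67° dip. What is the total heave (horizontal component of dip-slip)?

209 m

heave_A = 283 × cos(64.1°) = 123.6 m
heave_B = 219 × cos(67°) = 85.57 m
total = 123.6 + 85.57 = 209 m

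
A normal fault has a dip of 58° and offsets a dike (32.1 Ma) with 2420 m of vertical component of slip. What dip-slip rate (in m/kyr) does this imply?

dip-slip = throw / sin(dip) = 2420 m / sin(58°) = 2854 m
rate = 2854 m / 32.1 Ma = 0.0000889 m/yr = 0.0889 m/kyr

0.0889 m/kyr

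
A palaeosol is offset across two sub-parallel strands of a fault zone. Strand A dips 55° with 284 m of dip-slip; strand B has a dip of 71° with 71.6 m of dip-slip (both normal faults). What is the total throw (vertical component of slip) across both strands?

throw_A = 284 × sin(55°) = 232.6 m
throw_B = 71.6 × sin(71°) = 67.70 m
total = 232.6 + 67.70 = 300 m

300 m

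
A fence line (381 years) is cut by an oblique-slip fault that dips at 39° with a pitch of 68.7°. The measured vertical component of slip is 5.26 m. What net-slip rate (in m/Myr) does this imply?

23500 m/Myr

dip-slip = throw / sin(dip) = 5.26 / sin(39°) = 8.358 m
net slip = dip-slip / sin(rake) = 8.358 / sin(68.7°) = 8.971 m
rate = 8.971 m / 381 years = 0.0235 m/yr = 23500 m/Myr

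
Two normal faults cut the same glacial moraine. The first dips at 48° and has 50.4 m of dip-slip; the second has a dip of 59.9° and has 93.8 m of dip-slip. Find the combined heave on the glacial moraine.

80.8 m

heave_A = 50.4 × cos(48°) = 33.72 m
heave_B = 93.8 × cos(59.9°) = 47.04 m
total = 33.72 + 47.04 = 80.8 m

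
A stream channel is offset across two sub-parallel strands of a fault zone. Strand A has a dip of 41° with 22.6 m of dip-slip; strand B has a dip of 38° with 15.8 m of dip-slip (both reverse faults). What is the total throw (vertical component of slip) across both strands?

24.6 m

throw_A = 22.6 × sin(41°) = 14.83 m
throw_B = 15.8 × sin(38°) = 9.727 m
total = 14.83 + 9.727 = 24.6 m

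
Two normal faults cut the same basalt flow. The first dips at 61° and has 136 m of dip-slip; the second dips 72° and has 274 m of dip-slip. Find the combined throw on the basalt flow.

380 m

throw_A = 136 × sin(61°) = 118.9 m
throw_B = 274 × sin(72°) = 260.6 m
total = 118.9 + 260.6 = 380 m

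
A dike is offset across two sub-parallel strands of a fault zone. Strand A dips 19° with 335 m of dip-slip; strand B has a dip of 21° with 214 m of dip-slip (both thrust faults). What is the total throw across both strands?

186 m

throw_A = 335 × sin(19°) = 109.1 m
throw_B = 214 × sin(21°) = 76.69 m
total = 109.1 + 76.69 = 186 m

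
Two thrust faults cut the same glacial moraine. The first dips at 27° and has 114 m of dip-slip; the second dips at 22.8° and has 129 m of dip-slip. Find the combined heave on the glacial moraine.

220 m

heave_A = 114 × cos(27°) = 101.6 m
heave_B = 129 × cos(22.8°) = 118.9 m
total = 101.6 + 118.9 = 220 m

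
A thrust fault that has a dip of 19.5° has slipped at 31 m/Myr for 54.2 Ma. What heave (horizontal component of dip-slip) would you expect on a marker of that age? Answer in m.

1580 m

dip-slip = rate × time = 31 m/Myr × 54.2 Ma = 1680 m
heave = dip-slip × cos(dip) = 1680 × cos(19.5°) = 1580 m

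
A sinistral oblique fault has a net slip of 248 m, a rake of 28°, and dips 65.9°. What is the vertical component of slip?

dip-slip = net slip × sin(rake) = 248 m × sin(28°) = 116.4 m
throw = dip-slip × sin(dip) = 116.4 × sin(65.9°) = 106 m

106 m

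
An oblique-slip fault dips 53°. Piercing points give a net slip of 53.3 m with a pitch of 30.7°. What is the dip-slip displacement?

dip-slip = net slip × sin(rake) = 53.3 m × sin(30.7°) = 27.2 m

27.2 m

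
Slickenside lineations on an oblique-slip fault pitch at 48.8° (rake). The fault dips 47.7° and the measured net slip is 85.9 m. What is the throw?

47.8 m

dip-slip = net slip × sin(rake) = 85.9 m × sin(48.8°) = 64.63 m
throw = dip-slip × sin(dip) = 64.63 × sin(47.7°) = 47.8 m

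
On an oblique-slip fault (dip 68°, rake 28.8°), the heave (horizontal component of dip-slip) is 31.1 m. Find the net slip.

172 m

dip-slip = heave / cos(dip) = 31.1 / cos(68°) = 83.02 m
net slip = dip-slip / sin(rake) = 83.02 / sin(28.8°) = 172 m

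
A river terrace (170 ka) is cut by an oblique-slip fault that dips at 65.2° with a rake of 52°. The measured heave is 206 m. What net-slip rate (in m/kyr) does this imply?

3.67 m/kyr

dip-slip = heave / cos(dip) = 206 / cos(65.2°) = 491.1 m
net slip = dip-slip / sin(rake) = 491.1 / sin(52°) = 623.2 m
rate = 623.2 m / 170 ka = 0.00367 m/yr = 3.67 m/kyr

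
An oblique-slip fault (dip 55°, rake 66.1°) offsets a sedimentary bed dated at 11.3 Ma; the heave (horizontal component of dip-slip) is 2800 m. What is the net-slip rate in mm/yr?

dip-slip = heave / cos(dip) = 2800 / cos(55°) = 4882 m
net slip = dip-slip / sin(rake) = 4882 / sin(66.1°) = 5339 m
rate = 5339 m / 11.3 Ma = 0.000473 m/yr = 0.473 mm/yr

0.473 mm/yr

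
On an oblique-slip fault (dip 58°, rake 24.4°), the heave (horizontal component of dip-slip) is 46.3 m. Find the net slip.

212 m

dip-slip = heave / cos(dip) = 46.3 / cos(58°) = 87.37 m
net slip = dip-slip / sin(rake) = 87.37 / sin(24.4°) = 212 m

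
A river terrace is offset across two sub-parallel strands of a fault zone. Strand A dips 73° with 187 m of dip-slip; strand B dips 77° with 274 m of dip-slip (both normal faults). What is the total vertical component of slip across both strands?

throw_A = 187 × sin(73°) = 178.8 m
throw_B = 274 × sin(77°) = 267 m
total = 178.8 + 267 = 446 m

446 m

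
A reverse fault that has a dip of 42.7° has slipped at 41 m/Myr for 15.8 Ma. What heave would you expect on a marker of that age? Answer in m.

dip-slip = rate × time = 41 m/Myr × 15.8 Ma = 647.8 m
heave = dip-slip × cos(dip) = 647.8 × cos(42.7°) = 476 m

476 m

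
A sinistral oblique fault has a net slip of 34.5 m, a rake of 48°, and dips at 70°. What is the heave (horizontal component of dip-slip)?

dip-slip = net slip × sin(rake) = 34.5 m × sin(48°) = 25.64 m
heave = dip-slip × cos(dip) = 25.64 × cos(70°) = 8.77 m

8.77 m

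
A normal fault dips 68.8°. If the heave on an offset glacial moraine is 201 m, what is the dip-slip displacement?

dip-slip = heave / cos(dip) = 201 / cos(68.8°) = 556 m

556 m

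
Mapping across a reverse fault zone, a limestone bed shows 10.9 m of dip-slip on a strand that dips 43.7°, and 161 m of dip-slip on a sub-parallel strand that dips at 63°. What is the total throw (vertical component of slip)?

throw_A = 10.9 × sin(43.7°) = 7.531 m
throw_B = 161 × sin(63°) = 143.5 m
total = 7.531 + 143.5 = 151 m

151 m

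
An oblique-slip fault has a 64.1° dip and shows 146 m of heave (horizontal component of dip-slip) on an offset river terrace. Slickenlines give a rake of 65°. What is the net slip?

dip-slip = heave / cos(dip) = 146 / cos(64.1°) = 334.2 m
net slip = dip-slip / sin(rake) = 334.2 / sin(65°) = 369 m

369 m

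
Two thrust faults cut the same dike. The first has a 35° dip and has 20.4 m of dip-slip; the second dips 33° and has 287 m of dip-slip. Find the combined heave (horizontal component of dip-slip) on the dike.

257 m

heave_A = 20.4 × cos(35°) = 16.71 m
heave_B = 287 × cos(33°) = 240.7 m
total = 16.71 + 240.7 = 257 m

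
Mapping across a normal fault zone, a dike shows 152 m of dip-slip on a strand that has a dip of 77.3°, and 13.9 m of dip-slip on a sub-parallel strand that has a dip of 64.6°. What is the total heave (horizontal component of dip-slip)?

heave_A = 152 × cos(77.3°) = 33.42 m
heave_B = 13.9 × cos(64.6°) = 5.962 m
total = 33.42 + 5.962 = 39.4 m

39.4 m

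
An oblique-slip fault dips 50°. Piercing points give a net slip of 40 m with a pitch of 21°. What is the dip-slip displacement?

dip-slip = net slip × sin(rake) = 40 m × sin(21°) = 14.3 m

14.3 m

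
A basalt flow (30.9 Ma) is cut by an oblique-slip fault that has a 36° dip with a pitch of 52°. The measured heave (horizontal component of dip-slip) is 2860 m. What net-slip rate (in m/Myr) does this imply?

145 m/Myr

dip-slip = heave / cos(dip) = 2860 / cos(36°) = 3535 m
net slip = dip-slip / sin(rake) = 3535 / sin(52°) = 4486 m
rate = 4486 m / 30.9 Ma = 0.000145 m/yr = 145 m/Myr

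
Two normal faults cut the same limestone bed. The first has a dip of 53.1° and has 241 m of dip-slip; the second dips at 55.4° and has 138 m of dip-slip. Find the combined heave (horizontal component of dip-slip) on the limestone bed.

223 m

heave_A = 241 × cos(53.1°) = 144.7 m
heave_B = 138 × cos(55.4°) = 78.36 m
total = 144.7 + 78.36 = 223 m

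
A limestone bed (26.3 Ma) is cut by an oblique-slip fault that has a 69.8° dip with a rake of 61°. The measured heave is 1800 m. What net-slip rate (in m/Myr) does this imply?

dip-slip = heave / cos(dip) = 1800 / cos(69.8°) = 5213 m
net slip = dip-slip / sin(rake) = 5213 / sin(61°) = 5960 m
rate = 5960 m / 26.3 Ma = 0.000227 m/yr = 227 m/Myr

227 m/Myr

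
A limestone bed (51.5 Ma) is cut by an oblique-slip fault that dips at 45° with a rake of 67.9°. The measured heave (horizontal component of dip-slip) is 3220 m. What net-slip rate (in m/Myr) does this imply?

95.4 m/Myr

dip-slip = heave / cos(dip) = 3220 / cos(45°) = 4554 m
net slip = dip-slip / sin(rake) = 4554 / sin(67.9°) = 4915 m
rate = 4915 m / 51.5 Ma = 0.0000954 m/yr = 95.4 m/Myr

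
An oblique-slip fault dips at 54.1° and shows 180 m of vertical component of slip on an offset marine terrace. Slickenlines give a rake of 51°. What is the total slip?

286 m

dip-slip = throw / sin(dip) = 180 / sin(54.1°) = 222.2 m
net slip = dip-slip / sin(rake) = 222.2 / sin(51°) = 286 m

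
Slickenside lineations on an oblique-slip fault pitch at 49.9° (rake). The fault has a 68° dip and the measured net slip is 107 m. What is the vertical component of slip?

dip-slip = net slip × sin(rake) = 107 m × sin(49.9°) = 81.85 m
throw = dip-slip × sin(dip) = 81.85 × sin(68°) = 75.9 m

75.9 m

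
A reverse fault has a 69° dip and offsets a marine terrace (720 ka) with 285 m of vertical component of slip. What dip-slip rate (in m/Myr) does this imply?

424 m/Myr

dip-slip = throw / sin(dip) = 285 m / sin(69°) = 305.3 m
rate = 305.3 m / 720 ka = 0.000424 m/yr = 424 m/Myr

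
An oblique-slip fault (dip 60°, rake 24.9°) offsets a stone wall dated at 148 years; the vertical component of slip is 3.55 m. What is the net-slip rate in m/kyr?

65.8 m/kyr

dip-slip = throw / sin(dip) = 3.55 / sin(60°) = 4.099 m
net slip = dip-slip / sin(rake) = 4.099 / sin(24.9°) = 9.736 m
rate = 9.736 m / 148 years = 0.0658 m/yr = 65.8 m/kyr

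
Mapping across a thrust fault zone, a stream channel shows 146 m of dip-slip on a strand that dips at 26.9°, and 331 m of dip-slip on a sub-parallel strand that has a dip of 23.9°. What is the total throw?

200 m

throw_A = 146 × sin(26.9°) = 66.06 m
throw_B = 331 × sin(23.9°) = 134.1 m
total = 66.06 + 134.1 = 200 m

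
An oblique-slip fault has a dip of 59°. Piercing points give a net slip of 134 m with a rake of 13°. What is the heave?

dip-slip = net slip × sin(rake) = 134 m × sin(13°) = 30.14 m
heave = dip-slip × cos(dip) = 30.14 × cos(59°) = 15.5 m

15.5 m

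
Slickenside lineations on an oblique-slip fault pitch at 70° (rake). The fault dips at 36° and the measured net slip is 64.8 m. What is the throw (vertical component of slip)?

35.8 m

dip-slip = net slip × sin(rake) = 64.8 m × sin(70°) = 60.89 m
throw = dip-slip × sin(dip) = 60.89 × sin(36°) = 35.8 m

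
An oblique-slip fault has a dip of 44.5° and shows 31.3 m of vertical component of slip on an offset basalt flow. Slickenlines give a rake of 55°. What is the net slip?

54.5 m

dip-slip = throw / sin(dip) = 31.3 / sin(44.5°) = 44.66 m
net slip = dip-slip / sin(rake) = 44.66 / sin(55°) = 54.5 m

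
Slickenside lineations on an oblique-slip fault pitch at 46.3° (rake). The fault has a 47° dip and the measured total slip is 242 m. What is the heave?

119 m

dip-slip = net slip × sin(rake) = 242 m × sin(46.3°) = 175 m
heave = dip-slip × cos(dip) = 175 × cos(47°) = 119 m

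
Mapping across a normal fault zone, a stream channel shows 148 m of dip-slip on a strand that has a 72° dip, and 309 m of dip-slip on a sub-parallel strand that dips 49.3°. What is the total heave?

heave_A = 148 × cos(72°) = 45.73 m
heave_B = 309 × cos(49.3°) = 201.5 m
total = 45.73 + 201.5 = 247 m

247 m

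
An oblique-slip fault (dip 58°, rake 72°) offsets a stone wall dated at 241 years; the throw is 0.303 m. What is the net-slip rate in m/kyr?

1.56 m/kyr

dip-slip = throw / sin(dip) = 0.303 / sin(58°) = 0.3573 m
net slip = dip-slip / sin(rake) = 0.3573 / sin(72°) = 0.3757 m
rate = 0.3757 m / 241 years = 0.00156 m/yr = 1.56 m/kyr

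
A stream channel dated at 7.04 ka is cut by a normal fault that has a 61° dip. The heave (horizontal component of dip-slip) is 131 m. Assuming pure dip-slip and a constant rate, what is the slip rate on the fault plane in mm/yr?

38.4 mm/yr

dip-slip = heave / cos(dip) = 131 m / cos(61°) = 270.2 m
rate = 270.2 m / 7.04 ka = 0.0384 m/yr = 38.4 mm/yr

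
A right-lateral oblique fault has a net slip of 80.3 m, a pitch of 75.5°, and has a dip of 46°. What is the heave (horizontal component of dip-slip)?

dip-slip = net slip × sin(rake) = 80.3 m × sin(75.5°) = 77.74 m
heave = dip-slip × cos(dip) = 77.74 × cos(46°) = 54 m

54 m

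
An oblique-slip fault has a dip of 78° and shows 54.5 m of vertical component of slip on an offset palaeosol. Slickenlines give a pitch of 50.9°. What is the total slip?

dip-slip = throw / sin(dip) = 54.5 / sin(78°) = 55.72 m
net slip = dip-slip / sin(rake) = 55.72 / sin(50.9°) = 71.8 m

71.8 m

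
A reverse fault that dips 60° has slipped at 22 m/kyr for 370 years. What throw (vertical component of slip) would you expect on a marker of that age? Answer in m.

dip-slip = rate × time = 22 m/kyr × 370 years = 8.140 m
throw = dip-slip × sin(dip) = 8.140 × sin(60°) = 7.05 m

7.05 m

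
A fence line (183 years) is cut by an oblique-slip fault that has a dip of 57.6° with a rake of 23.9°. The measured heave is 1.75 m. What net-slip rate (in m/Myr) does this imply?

dip-slip = heave / cos(dip) = 1.75 / cos(57.6°) = 3.266 m
net slip = dip-slip / sin(rake) = 3.266 / sin(23.9°) = 8.061 m
rate = 8.061 m / 183 years = 0.0441 m/yr = 44100 m/Myr

44100 m/Myr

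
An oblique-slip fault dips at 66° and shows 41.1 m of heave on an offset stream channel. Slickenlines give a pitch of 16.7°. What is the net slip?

dip-slip = heave / cos(dip) = 41.1 / cos(66°) = 101 m
net slip = dip-slip / sin(rake) = 101 / sin(16.7°) = 352 m

352 m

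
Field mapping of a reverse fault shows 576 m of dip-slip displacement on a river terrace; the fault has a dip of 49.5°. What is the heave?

heave = dip-slip × cos(dip) = 576 m × cos(49.5°) = 374 m

374 m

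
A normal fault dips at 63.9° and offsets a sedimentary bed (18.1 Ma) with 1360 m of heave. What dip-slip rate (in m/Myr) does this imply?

171 m/Myr

dip-slip = heave / cos(dip) = 1360 m / cos(63.9°) = 3091 m
rate = 3091 m / 18.1 Ma = 0.000171 m/yr = 171 m/Myr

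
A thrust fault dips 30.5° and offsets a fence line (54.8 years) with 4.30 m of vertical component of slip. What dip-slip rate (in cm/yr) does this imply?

15.5 cm/yr

dip-slip = throw / sin(dip) = 4.30 m / sin(30.5°) = 8.472 m
rate = 8.472 m / 54.8 years = 0.155 m/yr = 15.5 cm/yr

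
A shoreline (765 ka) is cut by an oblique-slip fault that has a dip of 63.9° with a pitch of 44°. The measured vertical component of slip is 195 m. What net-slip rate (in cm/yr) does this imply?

dip-slip = throw / sin(dip) = 195 / sin(63.9°) = 217.1 m
net slip = dip-slip / sin(rake) = 217.1 / sin(44°) = 312.6 m
rate = 312.6 m / 765 ka = 0.000409 m/yr = 0.0409 cm/yr

0.0409 cm/yr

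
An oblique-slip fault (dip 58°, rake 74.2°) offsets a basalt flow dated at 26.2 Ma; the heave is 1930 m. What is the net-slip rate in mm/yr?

0.144 mm/yr

dip-slip = heave / cos(dip) = 1930 / cos(58°) = 3642 m
net slip = dip-slip / sin(rake) = 3642 / sin(74.2°) = 3785 m
rate = 3785 m / 26.2 Ma = 0.000144 m/yr = 0.144 mm/yr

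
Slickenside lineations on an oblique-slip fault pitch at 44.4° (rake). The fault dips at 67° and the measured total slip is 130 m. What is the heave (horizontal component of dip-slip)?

35.5 m

dip-slip = net slip × sin(rake) = 130 m × sin(44.4°) = 90.96 m
heave = dip-slip × cos(dip) = 90.96 × cos(67°) = 35.5 m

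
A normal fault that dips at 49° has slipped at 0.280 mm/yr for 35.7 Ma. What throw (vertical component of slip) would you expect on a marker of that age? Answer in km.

dip-slip = rate × time = 0.280 mm/yr × 35.7 Ma = 9996 m
throw = dip-slip × sin(dip) = 9996 × sin(49°) = 7540 m = 7.54 km

7.54 km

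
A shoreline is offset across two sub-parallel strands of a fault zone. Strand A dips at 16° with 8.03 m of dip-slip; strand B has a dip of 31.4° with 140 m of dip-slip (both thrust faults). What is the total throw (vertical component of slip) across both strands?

75.2 m

throw_A = 8.03 × sin(16°) = 2.213 m
throw_B = 140 × sin(31.4°) = 72.94 m
total = 2.213 + 72.94 = 75.2 m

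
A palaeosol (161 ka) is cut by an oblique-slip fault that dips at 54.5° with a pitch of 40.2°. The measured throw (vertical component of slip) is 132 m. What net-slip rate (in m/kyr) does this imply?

dip-slip = throw / sin(dip) = 132 / sin(54.5°) = 162.1 m
net slip = dip-slip / sin(rake) = 162.1 / sin(40.2°) = 251.2 m
rate = 251.2 m / 161 ka = 0.00156 m/yr = 1.56 m/kyr

1.56 m/kyr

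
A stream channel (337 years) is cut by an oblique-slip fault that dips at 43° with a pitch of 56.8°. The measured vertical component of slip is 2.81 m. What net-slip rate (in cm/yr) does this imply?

dip-slip = throw / sin(dip) = 2.81 / sin(43°) = 4.120 m
net slip = dip-slip / sin(rake) = 4.120 / sin(56.8°) = 4.924 m
rate = 4.924 m / 337 years = 0.0146 m/yr = 1.46 cm/yr

1.46 cm/yr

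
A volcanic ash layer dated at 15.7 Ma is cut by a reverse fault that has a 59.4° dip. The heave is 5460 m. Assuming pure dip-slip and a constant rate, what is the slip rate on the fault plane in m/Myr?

dip-slip = heave / cos(dip) = 5460 m / cos(59.4°) = 10730 m
rate = 10730 m / 15.7 Ma = 0.000683 m/yr = 683 m/Myr

683 m/Myr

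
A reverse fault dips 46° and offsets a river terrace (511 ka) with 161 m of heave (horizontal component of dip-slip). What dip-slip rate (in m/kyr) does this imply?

0.454 m/kyr

dip-slip = heave / cos(dip) = 161 m / cos(46°) = 231.8 m
rate = 231.8 m / 511 ka = 0.000454 m/yr = 0.454 m/kyr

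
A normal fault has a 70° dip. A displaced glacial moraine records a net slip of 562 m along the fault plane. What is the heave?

heave = dip-slip × cos(dip) = 562 m × cos(70°) = 192 m

192 m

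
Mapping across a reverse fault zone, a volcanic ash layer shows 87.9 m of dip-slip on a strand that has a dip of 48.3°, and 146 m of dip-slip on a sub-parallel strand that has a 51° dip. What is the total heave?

heave_A = 87.9 × cos(48.3°) = 58.47 m
heave_B = 146 × cos(51°) = 91.88 m
total = 58.47 + 91.88 = 150 m

150 m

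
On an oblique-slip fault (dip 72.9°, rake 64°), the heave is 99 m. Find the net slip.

dip-slip = heave / cos(dip) = 99 / cos(72.9°) = 336.7 m
net slip = dip-slip / sin(rake) = 336.7 / sin(64°) = 375 m

375 m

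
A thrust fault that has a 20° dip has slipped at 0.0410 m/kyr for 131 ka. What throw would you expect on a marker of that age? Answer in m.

dip-slip = rate × time = 0.0410 m/kyr × 131 ka = 5.371 m
throw = dip-slip × sin(dip) = 5.371 × sin(20°) = 1.84 m

1.84 m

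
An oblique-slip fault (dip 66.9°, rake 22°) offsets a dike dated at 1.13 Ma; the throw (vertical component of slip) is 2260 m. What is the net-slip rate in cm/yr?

0.580 cm/yr

dip-slip = throw / sin(dip) = 2260 / sin(66.9°) = 2457 m
net slip = dip-slip / sin(rake) = 2457 / sin(22°) = 6559 m
rate = 6559 m / 1.13 Ma = 0.00580 m/yr = 0.580 cm/yr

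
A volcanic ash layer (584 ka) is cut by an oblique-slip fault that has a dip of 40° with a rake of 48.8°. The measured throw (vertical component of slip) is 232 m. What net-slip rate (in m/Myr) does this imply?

821 m/Myr

dip-slip = throw / sin(dip) = 232 / sin(40°) = 360.9 m
net slip = dip-slip / sin(rake) = 360.9 / sin(48.8°) = 479.7 m
rate = 479.7 m / 584 ka = 0.000821 m/yr = 821 m/Myr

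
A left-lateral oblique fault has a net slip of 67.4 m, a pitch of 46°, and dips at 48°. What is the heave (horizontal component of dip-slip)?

32.4 m

dip-slip = net slip × sin(rake) = 67.4 m × sin(46°) = 48.48 m
heave = dip-slip × cos(dip) = 48.48 × cos(48°) = 32.4 m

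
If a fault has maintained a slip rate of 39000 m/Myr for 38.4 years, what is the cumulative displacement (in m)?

slip = rate × time = 39000 m/Myr × 38.4 years = 1.50 m

1.50 m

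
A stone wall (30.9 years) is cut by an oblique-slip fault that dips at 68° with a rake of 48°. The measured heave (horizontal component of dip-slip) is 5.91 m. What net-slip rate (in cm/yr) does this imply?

dip-slip = heave / cos(dip) = 5.91 / cos(68°) = 15.78 m
net slip = dip-slip / sin(rake) = 15.78 / sin(48°) = 21.23 m
rate = 21.23 m / 30.9 years = 0.687 m/yr = 68.7 cm/yr

68.7 cm/yr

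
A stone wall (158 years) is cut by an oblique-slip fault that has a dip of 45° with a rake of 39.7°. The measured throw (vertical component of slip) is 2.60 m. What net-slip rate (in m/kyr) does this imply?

dip-slip = throw / sin(dip) = 2.60 / sin(45°) = 3.677 m
net slip = dip-slip / sin(rake) = 3.677 / sin(39.7°) = 5.756 m
rate = 5.756 m / 158 years = 0.0364 m/yr = 36.4 m/kyr

36.4 m/kyr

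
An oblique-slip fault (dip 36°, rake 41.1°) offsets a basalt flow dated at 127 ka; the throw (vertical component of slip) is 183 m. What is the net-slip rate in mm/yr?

3.73 mm/yr

dip-slip = throw / sin(dip) = 183 / sin(36°) = 311.3 m
net slip = dip-slip / sin(rake) = 311.3 / sin(41.1°) = 473.6 m
rate = 473.6 m / 127 ka = 0.00373 m/yr = 3.73 mm/yr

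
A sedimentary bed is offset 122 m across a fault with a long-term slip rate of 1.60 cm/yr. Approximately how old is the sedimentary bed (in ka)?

age = offset / rate = 122 m / (1.60 cm/yr) = 7620 yr = 7.62 ka

7.62 ka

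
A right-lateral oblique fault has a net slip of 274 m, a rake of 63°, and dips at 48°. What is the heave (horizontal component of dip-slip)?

dip-slip = net slip × sin(rake) = 274 m × sin(63°) = 244.1 m
heave = dip-slip × cos(dip) = 244.1 × cos(48°) = 163 m

163 m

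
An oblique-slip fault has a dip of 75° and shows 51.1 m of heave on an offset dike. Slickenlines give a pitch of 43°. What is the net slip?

dip-slip = heave / cos(dip) = 51.1 / cos(75°) = 197.4 m
net slip = dip-slip / sin(rake) = 197.4 / sin(43°) = 289 m

289 m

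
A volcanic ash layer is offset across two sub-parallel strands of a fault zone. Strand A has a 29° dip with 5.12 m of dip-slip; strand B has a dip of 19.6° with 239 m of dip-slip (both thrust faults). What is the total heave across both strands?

230 m

heave_A = 5.12 × cos(29°) = 4.478 m
heave_B = 239 × cos(19.6°) = 225.2 m
total = 4.478 + 225.2 = 230 m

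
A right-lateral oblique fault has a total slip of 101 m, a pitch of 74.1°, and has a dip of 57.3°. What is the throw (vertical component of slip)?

dip-slip = net slip × sin(rake) = 101 m × sin(74.1°) = 97.14 m
throw = dip-slip × sin(dip) = 97.14 × sin(57.3°) = 81.7 m

81.7 m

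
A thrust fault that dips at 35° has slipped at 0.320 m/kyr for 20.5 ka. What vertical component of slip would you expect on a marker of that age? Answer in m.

dip-slip = rate × time = 0.320 m/kyr × 20.5 ka = 6.560 m
throw = dip-slip × sin(dip) = 6.560 × sin(35°) = 3.76 m

3.76 m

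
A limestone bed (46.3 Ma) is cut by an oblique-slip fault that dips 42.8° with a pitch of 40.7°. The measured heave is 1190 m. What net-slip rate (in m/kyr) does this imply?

dip-slip = heave / cos(dip) = 1190 / cos(42.8°) = 1622 m
net slip = dip-slip / sin(rake) = 1622 / sin(40.7°) = 2487 m
rate = 2487 m / 46.3 Ma = 0.0000537 m/yr = 0.0537 m/kyr

0.0537 m/kyr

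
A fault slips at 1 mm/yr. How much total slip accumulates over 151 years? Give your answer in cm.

15.1 cm

slip = rate × time = 1 mm/yr × 151 years = 0.151 m = 15.1 cm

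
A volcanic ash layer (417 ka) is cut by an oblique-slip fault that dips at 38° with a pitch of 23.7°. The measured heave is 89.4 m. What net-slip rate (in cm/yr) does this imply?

0.0677 cm/yr

dip-slip = heave / cos(dip) = 89.4 / cos(38°) = 113.5 m
net slip = dip-slip / sin(rake) = 113.5 / sin(23.7°) = 282.3 m
rate = 282.3 m / 417 ka = 0.000677 m/yr = 0.0677 cm/yr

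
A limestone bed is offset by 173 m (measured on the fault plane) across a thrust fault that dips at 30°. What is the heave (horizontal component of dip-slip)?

150 m

heave = dip-slip × cos(dip) = 173 m × cos(30°) = 150 m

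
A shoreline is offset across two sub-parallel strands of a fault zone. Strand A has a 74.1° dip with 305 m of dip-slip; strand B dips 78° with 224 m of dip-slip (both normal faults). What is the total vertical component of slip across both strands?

512 m

throw_A = 305 × sin(74.1°) = 293.3 m
throw_B = 224 × sin(78°) = 219.1 m
total = 293.3 + 219.1 = 512 m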